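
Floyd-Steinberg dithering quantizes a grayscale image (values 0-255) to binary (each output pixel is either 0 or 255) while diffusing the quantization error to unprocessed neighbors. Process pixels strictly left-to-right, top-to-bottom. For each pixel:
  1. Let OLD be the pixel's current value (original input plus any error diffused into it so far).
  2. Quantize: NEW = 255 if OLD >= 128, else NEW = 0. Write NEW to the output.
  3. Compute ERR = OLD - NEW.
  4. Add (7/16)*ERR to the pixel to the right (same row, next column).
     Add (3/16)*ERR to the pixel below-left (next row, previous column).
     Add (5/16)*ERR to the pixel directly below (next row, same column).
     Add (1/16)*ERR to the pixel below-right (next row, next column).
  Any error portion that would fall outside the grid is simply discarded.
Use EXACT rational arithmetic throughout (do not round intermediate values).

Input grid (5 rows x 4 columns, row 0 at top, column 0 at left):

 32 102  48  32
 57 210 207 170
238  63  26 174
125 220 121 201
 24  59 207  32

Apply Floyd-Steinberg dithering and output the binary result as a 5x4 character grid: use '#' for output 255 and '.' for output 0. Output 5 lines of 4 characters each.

(0,0): OLD=32 → NEW=0, ERR=32
(0,1): OLD=116 → NEW=0, ERR=116
(0,2): OLD=395/4 → NEW=0, ERR=395/4
(0,3): OLD=4813/64 → NEW=0, ERR=4813/64
(1,0): OLD=355/4 → NEW=0, ERR=355/4
(1,1): OLD=9779/32 → NEW=255, ERR=1619/32
(1,2): OLD=288097/1024 → NEW=255, ERR=26977/1024
(1,3): OLD=3460279/16384 → NEW=255, ERR=-717641/16384
(2,0): OLD=140913/512 → NEW=255, ERR=10353/512
(2,1): OLD=1607985/16384 → NEW=0, ERR=1607985/16384
(2,2): OLD=4726451/65536 → NEW=0, ERR=4726451/65536
(2,3): OLD=202911089/1048576 → NEW=255, ERR=-64475791/1048576
(3,0): OLD=39248435/262144 → NEW=255, ERR=-27598285/262144
(3,1): OLD=920215833/4194304 → NEW=255, ERR=-149331687/4194304
(3,2): OLD=8225249723/67108864 → NEW=0, ERR=8225249723/67108864
(3,3): OLD=257606487389/1073741824 → NEW=255, ERR=-16197677731/1073741824
(4,0): OLD=-1045245125/67108864 → NEW=0, ERR=-1045245125/67108864
(4,1): OLD=30849052495/536870912 → NEW=0, ERR=30849052495/536870912
(4,2): OLD=4559317688793/17179869184 → NEW=255, ERR=178451046873/17179869184
(4,3): OLD=10855100060927/274877906944 → NEW=0, ERR=10855100060927/274877906944
Row 0: ....
Row 1: .###
Row 2: #..#
Row 3: ##.#
Row 4: ..#.

Answer: ....
.###
#..#
##.#
..#.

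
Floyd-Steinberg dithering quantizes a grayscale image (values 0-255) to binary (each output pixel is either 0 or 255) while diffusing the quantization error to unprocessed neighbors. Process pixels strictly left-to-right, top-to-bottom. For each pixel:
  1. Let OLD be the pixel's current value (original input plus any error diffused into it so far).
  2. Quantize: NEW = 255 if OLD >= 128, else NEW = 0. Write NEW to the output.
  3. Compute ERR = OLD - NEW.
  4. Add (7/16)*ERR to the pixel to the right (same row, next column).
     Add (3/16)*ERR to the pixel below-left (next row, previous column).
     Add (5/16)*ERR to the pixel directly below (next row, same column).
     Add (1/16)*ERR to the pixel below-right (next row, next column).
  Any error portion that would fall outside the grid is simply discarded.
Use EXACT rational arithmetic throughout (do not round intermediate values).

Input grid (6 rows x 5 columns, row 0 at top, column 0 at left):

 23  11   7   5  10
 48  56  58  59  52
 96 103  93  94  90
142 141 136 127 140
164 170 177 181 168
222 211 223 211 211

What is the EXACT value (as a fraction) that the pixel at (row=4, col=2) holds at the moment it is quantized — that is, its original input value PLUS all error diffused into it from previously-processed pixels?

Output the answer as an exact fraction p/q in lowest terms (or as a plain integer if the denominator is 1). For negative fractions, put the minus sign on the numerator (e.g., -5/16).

(0,0): OLD=23 → NEW=0, ERR=23
(0,1): OLD=337/16 → NEW=0, ERR=337/16
(0,2): OLD=4151/256 → NEW=0, ERR=4151/256
(0,3): OLD=49537/4096 → NEW=0, ERR=49537/4096
(0,4): OLD=1002119/65536 → NEW=0, ERR=1002119/65536
(1,0): OLD=15139/256 → NEW=0, ERR=15139/256
(1,1): OLD=190325/2048 → NEW=0, ERR=190325/2048
(1,2): OLD=7032601/65536 → NEW=0, ERR=7032601/65536
(1,3): OLD=29781541/262144 → NEW=0, ERR=29781541/262144
(1,4): OLD=449787343/4194304 → NEW=0, ERR=449787343/4194304
(2,0): OLD=4322263/32768 → NEW=255, ERR=-4033577/32768
(2,1): OLD=106958637/1048576 → NEW=0, ERR=106958637/1048576
(2,2): OLD=3326424519/16777216 → NEW=255, ERR=-951765561/16777216
(2,3): OLD=35298461029/268435456 → NEW=255, ERR=-33152580251/268435456
(2,4): OLD=328907242627/4294967296 → NEW=0, ERR=328907242627/4294967296
(3,0): OLD=2057868263/16777216 → NEW=0, ERR=2057868263/16777216
(3,1): OLD=27945339995/134217728 → NEW=255, ERR=-6280180645/134217728
(3,2): OLD=347975448665/4294967296 → NEW=0, ERR=347975448665/4294967296
(3,3): OLD=1156758126289/8589934592 → NEW=255, ERR=-1033675194671/8589934592
(3,4): OLD=14233916981621/137438953472 → NEW=0, ERR=14233916981621/137438953472
(4,0): OLD=415661506857/2147483648 → NEW=255, ERR=-131946823383/2147483648
(4,1): OLD=10400967235881/68719476736 → NEW=255, ERR=-7122499331799/68719476736
(4,2): OLD=144570441524615/1099511627776 → NEW=255, ERR=-135805023558265/1099511627776
Target (4,2): original=177, with diffused error = 144570441524615/1099511627776

Answer: 144570441524615/1099511627776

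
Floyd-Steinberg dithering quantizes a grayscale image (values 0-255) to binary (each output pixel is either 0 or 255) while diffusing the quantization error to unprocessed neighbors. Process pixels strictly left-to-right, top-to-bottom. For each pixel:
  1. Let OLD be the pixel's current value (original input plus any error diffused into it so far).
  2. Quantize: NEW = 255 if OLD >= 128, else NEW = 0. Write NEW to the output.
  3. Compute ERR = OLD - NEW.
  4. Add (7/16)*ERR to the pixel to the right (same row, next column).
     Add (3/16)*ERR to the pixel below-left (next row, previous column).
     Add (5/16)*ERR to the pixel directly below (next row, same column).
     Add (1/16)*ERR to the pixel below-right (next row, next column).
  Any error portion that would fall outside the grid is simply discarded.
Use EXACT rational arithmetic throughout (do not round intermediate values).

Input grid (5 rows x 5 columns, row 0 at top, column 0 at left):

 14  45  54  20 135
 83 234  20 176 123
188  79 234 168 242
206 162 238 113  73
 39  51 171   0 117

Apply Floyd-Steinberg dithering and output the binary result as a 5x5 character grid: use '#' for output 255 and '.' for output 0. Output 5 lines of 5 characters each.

(0,0): OLD=14 → NEW=0, ERR=14
(0,1): OLD=409/8 → NEW=0, ERR=409/8
(0,2): OLD=9775/128 → NEW=0, ERR=9775/128
(0,3): OLD=109385/2048 → NEW=0, ERR=109385/2048
(0,4): OLD=5189375/32768 → NEW=255, ERR=-3166465/32768
(1,0): OLD=12411/128 → NEW=0, ERR=12411/128
(1,1): OLD=314973/1024 → NEW=255, ERR=53853/1024
(1,2): OLD=2624161/32768 → NEW=0, ERR=2624161/32768
(1,3): OLD=28099405/131072 → NEW=255, ERR=-5323955/131072
(1,4): OLD=164353351/2097152 → NEW=0, ERR=164353351/2097152
(2,0): OLD=3738191/16384 → NEW=255, ERR=-439729/16384
(2,1): OLD=54928725/524288 → NEW=0, ERR=54928725/524288
(2,2): OLD=2521053503/8388608 → NEW=255, ERR=381958463/8388608
(2,3): OLD=26162647373/134217728 → NEW=255, ERR=-8062873267/134217728
(2,4): OLD=510392272347/2147483648 → NEW=255, ERR=-37216057893/2147483648
(3,0): OLD=1822482783/8388608 → NEW=255, ERR=-316612257/8388608
(3,1): OLD=12421009139/67108864 → NEW=255, ERR=-4691751181/67108864
(3,2): OLD=465846402529/2147483648 → NEW=255, ERR=-81761927711/2147483648
(3,3): OLD=331427534137/4294967296 → NEW=0, ERR=331427534137/4294967296
(3,4): OLD=6706342017213/68719476736 → NEW=0, ERR=6706342017213/68719476736
(4,0): OLD=15136187313/1073741824 → NEW=0, ERR=15136187313/1073741824
(4,1): OLD=887234569265/34359738368 → NEW=0, ERR=887234569265/34359738368
(4,2): OLD=99230016157439/549755813888 → NEW=255, ERR=-40957716384001/549755813888
(4,3): OLD=65430762078769/8796093022208 → NEW=0, ERR=65430762078769/8796093022208
(4,4): OLD=21895123953053655/140737488355328 → NEW=255, ERR=-13992935577554985/140737488355328
Row 0: ....#
Row 1: .#.#.
Row 2: #.###
Row 3: ###..
Row 4: ..#.#

Answer: ....#
.#.#.
#.###
###..
..#.#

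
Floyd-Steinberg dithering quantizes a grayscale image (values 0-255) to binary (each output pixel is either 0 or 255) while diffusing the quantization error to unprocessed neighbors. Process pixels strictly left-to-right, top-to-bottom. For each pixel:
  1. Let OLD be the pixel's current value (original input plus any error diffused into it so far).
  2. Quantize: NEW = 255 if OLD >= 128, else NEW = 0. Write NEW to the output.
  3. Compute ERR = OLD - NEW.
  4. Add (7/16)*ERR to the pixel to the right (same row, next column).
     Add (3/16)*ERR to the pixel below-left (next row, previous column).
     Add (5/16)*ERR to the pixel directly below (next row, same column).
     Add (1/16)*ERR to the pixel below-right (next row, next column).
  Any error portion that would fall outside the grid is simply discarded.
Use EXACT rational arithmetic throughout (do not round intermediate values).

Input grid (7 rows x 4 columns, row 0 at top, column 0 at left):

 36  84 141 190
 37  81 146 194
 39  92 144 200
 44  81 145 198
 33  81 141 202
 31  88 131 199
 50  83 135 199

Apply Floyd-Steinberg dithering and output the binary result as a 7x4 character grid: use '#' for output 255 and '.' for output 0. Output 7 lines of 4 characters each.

Answer: ..##
.#.#
..##
..#.
.#.#
..##
.#.#

Derivation:
(0,0): OLD=36 → NEW=0, ERR=36
(0,1): OLD=399/4 → NEW=0, ERR=399/4
(0,2): OLD=11817/64 → NEW=255, ERR=-4503/64
(0,3): OLD=163039/1024 → NEW=255, ERR=-98081/1024
(1,0): OLD=4285/64 → NEW=0, ERR=4285/64
(1,1): OLD=66827/512 → NEW=255, ERR=-63733/512
(1,2): OLD=947463/16384 → NEW=0, ERR=947463/16384
(1,3): OLD=48488929/262144 → NEW=255, ERR=-18357791/262144
(2,0): OLD=299689/8192 → NEW=0, ERR=299689/8192
(2,1): OLD=22054963/262144 → NEW=0, ERR=22054963/262144
(2,2): OLD=93307111/524288 → NEW=255, ERR=-40386329/524288
(2,3): OLD=1241758203/8388608 → NEW=255, ERR=-897336837/8388608
(3,0): OLD=298664505/4194304 → NEW=0, ERR=298664505/4194304
(3,1): OLD=8475035431/67108864 → NEW=0, ERR=8475035431/67108864
(3,2): OLD=173280548377/1073741824 → NEW=255, ERR=-100523616743/1073741824
(3,3): OLD=2040942003759/17179869184 → NEW=0, ERR=2040942003759/17179869184
(4,0): OLD=84751746885/1073741824 → NEW=0, ERR=84751746885/1073741824
(4,1): OLD=1218860864815/8589934592 → NEW=255, ERR=-971572456145/8589934592
(4,2): OLD=25406316235247/274877906944 → NEW=0, ERR=25406316235247/274877906944
(4,3): OLD=1203790923304249/4398046511104 → NEW=255, ERR=82289062972729/4398046511104
(5,0): OLD=4735960064597/137438953472 → NEW=0, ERR=4735960064597/137438953472
(5,1): OLD=395795336806611/4398046511104 → NEW=0, ERR=395795336806611/4398046511104
(5,2): OLD=430337507347249/2199023255552 → NEW=255, ERR=-130413422818511/2199023255552
(5,3): OLD=12995538546523579/70368744177664 → NEW=255, ERR=-4948491218780741/70368744177664
(6,0): OLD=5463576829638553/70368744177664 → NEW=0, ERR=5463576829638553/70368744177664
(6,1): OLD=153263479982433151/1125899906842624 → NEW=255, ERR=-133840996262435969/1125899906842624
(6,2): OLD=1024994490248644745/18014398509481984 → NEW=0, ERR=1024994490248644745/18014398509481984
(6,3): OLD=57130390766162559679/288230376151711744 → NEW=255, ERR=-16368355152523935041/288230376151711744
Row 0: ..##
Row 1: .#.#
Row 2: ..##
Row 3: ..#.
Row 4: .#.#
Row 5: ..##
Row 6: .#.#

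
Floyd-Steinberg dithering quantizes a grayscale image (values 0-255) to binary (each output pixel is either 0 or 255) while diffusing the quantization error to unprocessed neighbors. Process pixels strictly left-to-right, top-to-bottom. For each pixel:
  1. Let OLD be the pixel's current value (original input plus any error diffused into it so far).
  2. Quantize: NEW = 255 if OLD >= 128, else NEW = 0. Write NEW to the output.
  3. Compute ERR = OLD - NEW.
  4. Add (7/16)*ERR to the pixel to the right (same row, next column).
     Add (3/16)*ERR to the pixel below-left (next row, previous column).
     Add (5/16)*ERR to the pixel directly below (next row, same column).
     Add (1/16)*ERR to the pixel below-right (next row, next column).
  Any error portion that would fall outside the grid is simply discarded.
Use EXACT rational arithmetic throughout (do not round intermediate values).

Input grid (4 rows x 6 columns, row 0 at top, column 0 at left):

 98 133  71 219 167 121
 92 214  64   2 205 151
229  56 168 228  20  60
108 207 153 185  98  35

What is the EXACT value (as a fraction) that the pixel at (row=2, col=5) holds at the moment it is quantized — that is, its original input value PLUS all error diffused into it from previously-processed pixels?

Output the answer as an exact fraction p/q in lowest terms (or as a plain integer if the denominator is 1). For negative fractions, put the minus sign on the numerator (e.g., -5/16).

Answer: 95954887165/34359738368

Derivation:
(0,0): OLD=98 → NEW=0, ERR=98
(0,1): OLD=1407/8 → NEW=255, ERR=-633/8
(0,2): OLD=4657/128 → NEW=0, ERR=4657/128
(0,3): OLD=481111/2048 → NEW=255, ERR=-41129/2048
(0,4): OLD=5184353/32768 → NEW=255, ERR=-3171487/32768
(0,5): OLD=41238439/524288 → NEW=0, ERR=41238439/524288
(1,0): OLD=13797/128 → NEW=0, ERR=13797/128
(1,1): OLD=255363/1024 → NEW=255, ERR=-5757/1024
(1,2): OLD=2103679/32768 → NEW=0, ERR=2103679/32768
(1,3): OLD=1040435/131072 → NEW=0, ERR=1040435/131072
(1,4): OLD=1608264153/8388608 → NEW=255, ERR=-530830887/8388608
(1,5): OLD=19038235167/134217728 → NEW=255, ERR=-15187285473/134217728
(2,0): OLD=4286545/16384 → NEW=255, ERR=108625/16384
(2,1): OLD=39802827/524288 → NEW=0, ERR=39802827/524288
(2,2): OLD=1865737889/8388608 → NEW=255, ERR=-273357151/8388608
(2,3): OLD=13983565145/67108864 → NEW=255, ERR=-3129195175/67108864
(2,4): OLD=-87821981429/2147483648 → NEW=0, ERR=-87821981429/2147483648
(2,5): OLD=95954887165/34359738368 → NEW=0, ERR=95954887165/34359738368
Target (2,5): original=60, with diffused error = 95954887165/34359738368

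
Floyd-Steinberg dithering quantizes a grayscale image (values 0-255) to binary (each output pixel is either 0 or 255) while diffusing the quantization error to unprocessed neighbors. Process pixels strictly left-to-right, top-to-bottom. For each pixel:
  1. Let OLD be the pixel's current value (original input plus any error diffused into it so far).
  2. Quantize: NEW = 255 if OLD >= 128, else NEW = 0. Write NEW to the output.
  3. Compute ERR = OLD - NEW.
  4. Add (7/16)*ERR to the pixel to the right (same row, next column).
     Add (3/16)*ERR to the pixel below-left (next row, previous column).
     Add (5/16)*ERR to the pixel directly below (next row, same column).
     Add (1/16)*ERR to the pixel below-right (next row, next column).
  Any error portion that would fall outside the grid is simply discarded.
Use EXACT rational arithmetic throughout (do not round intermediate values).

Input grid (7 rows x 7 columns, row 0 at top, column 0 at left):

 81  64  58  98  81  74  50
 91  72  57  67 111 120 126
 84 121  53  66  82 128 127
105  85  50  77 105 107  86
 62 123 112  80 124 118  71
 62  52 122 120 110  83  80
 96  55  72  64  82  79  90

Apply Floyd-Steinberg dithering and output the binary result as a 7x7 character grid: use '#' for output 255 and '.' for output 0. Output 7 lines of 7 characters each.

Answer: ...#...
#...##.
.#...#.
.#.#.#.
.#..#..
..#.#.#
.......

Derivation:
(0,0): OLD=81 → NEW=0, ERR=81
(0,1): OLD=1591/16 → NEW=0, ERR=1591/16
(0,2): OLD=25985/256 → NEW=0, ERR=25985/256
(0,3): OLD=583303/4096 → NEW=255, ERR=-461177/4096
(0,4): OLD=2080177/65536 → NEW=0, ERR=2080177/65536
(0,5): OLD=92155863/1048576 → NEW=0, ERR=92155863/1048576
(0,6): OLD=1483951841/16777216 → NEW=0, ERR=1483951841/16777216
(1,0): OLD=34549/256 → NEW=255, ERR=-30731/256
(1,1): OLD=152883/2048 → NEW=0, ERR=152883/2048
(1,2): OLD=6978479/65536 → NEW=0, ERR=6978479/65536
(1,3): OLD=23775619/262144 → NEW=0, ERR=23775619/262144
(1,4): OLD=2852808745/16777216 → NEW=255, ERR=-1425381335/16777216
(1,5): OLD=17295717625/134217728 → NEW=255, ERR=-16929803015/134217728
(1,6): OLD=223228342647/2147483648 → NEW=0, ERR=223228342647/2147483648
(2,0): OLD=1981921/32768 → NEW=0, ERR=1981921/32768
(2,1): OLD=192154171/1048576 → NEW=255, ERR=-75232709/1048576
(2,2): OLD=1284425329/16777216 → NEW=0, ERR=1284425329/16777216
(2,3): OLD=15913131049/134217728 → NEW=0, ERR=15913131049/134217728
(2,4): OLD=95927015481/1073741824 → NEW=0, ERR=95927015481/1073741824
(2,5): OLD=4873876703699/34359738368 → NEW=255, ERR=-3887856580141/34359738368
(2,6): OLD=56128230142709/549755813888 → NEW=0, ERR=56128230142709/549755813888
(3,0): OLD=1853016913/16777216 → NEW=0, ERR=1853016913/16777216
(3,1): OLD=17318767485/134217728 → NEW=255, ERR=-16906753155/134217728
(3,2): OLD=39256764935/1073741824 → NEW=0, ERR=39256764935/1073741824
(3,3): OLD=651039197793/4294967296 → NEW=255, ERR=-444177462687/4294967296
(3,4): OLD=40608936832849/549755813888 → NEW=0, ERR=40608936832849/549755813888
(3,5): OLD=565957653574659/4398046511104 → NEW=255, ERR=-555544206756861/4398046511104
(3,6): OLD=3910386115431389/70368744177664 → NEW=0, ERR=3910386115431389/70368744177664
(4,0): OLD=156544403231/2147483648 → NEW=0, ERR=156544403231/2147483648
(4,1): OLD=4442245143955/34359738368 → NEW=255, ERR=-4319488139885/34359738368
(4,2): OLD=22628928653693/549755813888 → NEW=0, ERR=22628928653693/549755813888
(4,3): OLD=359871320189039/4398046511104 → NEW=0, ERR=359871320189039/4398046511104
(4,4): OLD=5373855325302749/35184372088832 → NEW=255, ERR=-3598159557349411/35184372088832
(4,5): OLD=54967520924887837/1125899906842624 → NEW=0, ERR=54967520924887837/1125899906842624
(4,6): OLD=1834406512952190427/18014398509481984 → NEW=0, ERR=1834406512952190427/18014398509481984
(5,0): OLD=33649948299881/549755813888 → NEW=0, ERR=33649948299881/549755813888
(5,1): OLD=227674788625699/4398046511104 → NEW=0, ERR=227674788625699/4398046511104
(5,2): OLD=5805293467432229/35184372088832 → NEW=255, ERR=-3166721415219931/35184372088832
(5,3): OLD=25217785036683801/281474976710656 → NEW=0, ERR=25217785036683801/281474976710656
(5,4): OLD=2369005908637316403/18014398509481984 → NEW=255, ERR=-2224665711280589517/18014398509481984
(5,5): OLD=8204412380556323971/144115188075855872 → NEW=0, ERR=8204412380556323971/144115188075855872
(5,6): OLD=322310430597463044173/2305843009213693952 → NEW=255, ERR=-265679536752028913587/2305843009213693952
(6,0): OLD=8784421738928081/70368744177664 → NEW=0, ERR=8784421738928081/70368744177664
(6,1): OLD=126936295029961989/1125899906842624 → NEW=0, ERR=126936295029961989/1125899906842624
(6,2): OLD=2039813497785632367/18014398509481984 → NEW=0, ERR=2039813497785632367/18014398509481984
(6,3): OLD=16249885635756710641/144115188075855872 → NEW=0, ERR=16249885635756710641/144115188075855872
(6,4): OLD=31420805104380921987/288230376151711744 → NEW=0, ERR=31420805104380921987/288230376151711744
(6,5): OLD=4248707818635944505343/36893488147419103232 → NEW=0, ERR=4248707818635944505343/36893488147419103232
(6,6): OLD=63713544291995226041097/590295810358705651712 → NEW=0, ERR=63713544291995226041097/590295810358705651712
Row 0: ...#...
Row 1: #...##.
Row 2: .#...#.
Row 3: .#.#.#.
Row 4: .#..#..
Row 5: ..#.#.#
Row 6: .......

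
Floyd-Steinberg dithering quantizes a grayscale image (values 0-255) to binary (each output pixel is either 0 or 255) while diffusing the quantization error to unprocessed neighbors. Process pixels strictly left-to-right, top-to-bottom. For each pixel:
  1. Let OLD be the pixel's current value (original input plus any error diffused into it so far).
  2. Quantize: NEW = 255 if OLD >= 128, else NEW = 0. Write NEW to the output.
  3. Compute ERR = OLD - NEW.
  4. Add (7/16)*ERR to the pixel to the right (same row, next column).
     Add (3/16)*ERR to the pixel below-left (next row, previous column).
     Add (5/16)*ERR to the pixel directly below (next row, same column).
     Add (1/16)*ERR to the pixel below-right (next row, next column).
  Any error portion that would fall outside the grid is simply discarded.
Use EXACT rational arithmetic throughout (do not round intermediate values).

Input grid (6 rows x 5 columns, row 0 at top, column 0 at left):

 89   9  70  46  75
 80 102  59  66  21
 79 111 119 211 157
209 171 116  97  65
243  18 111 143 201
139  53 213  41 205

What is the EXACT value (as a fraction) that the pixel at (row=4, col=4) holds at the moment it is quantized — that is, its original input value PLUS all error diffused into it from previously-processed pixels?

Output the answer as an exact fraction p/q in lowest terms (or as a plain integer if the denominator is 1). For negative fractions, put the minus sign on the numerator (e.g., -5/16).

Answer: 51363380379044625/281474976710656

Derivation:
(0,0): OLD=89 → NEW=0, ERR=89
(0,1): OLD=767/16 → NEW=0, ERR=767/16
(0,2): OLD=23289/256 → NEW=0, ERR=23289/256
(0,3): OLD=351439/4096 → NEW=0, ERR=351439/4096
(0,4): OLD=7375273/65536 → NEW=0, ERR=7375273/65536
(1,0): OLD=29901/256 → NEW=0, ERR=29901/256
(1,1): OLD=390555/2048 → NEW=255, ERR=-131685/2048
(1,2): OLD=5136823/65536 → NEW=0, ERR=5136823/65536
(1,3): OLD=40341675/262144 → NEW=255, ERR=-26505045/262144
(1,4): OLD=72542625/4194304 → NEW=0, ERR=72542625/4194304
(2,0): OLD=3389657/32768 → NEW=0, ERR=3389657/32768
(2,1): OLD=165842659/1048576 → NEW=255, ERR=-101544221/1048576
(2,2): OLD=1311141737/16777216 → NEW=0, ERR=1311141737/16777216
(2,3): OLD=59521797163/268435456 → NEW=255, ERR=-8929244117/268435456
(2,4): OLD=607877630573/4294967296 → NEW=255, ERR=-487339029907/4294967296
(3,0): OLD=3744150601/16777216 → NEW=255, ERR=-534039479/16777216
(3,1): OLD=19854789269/134217728 → NEW=255, ERR=-14370731371/134217728
(3,2): OLD=349134253175/4294967296 → NEW=0, ERR=349134253175/4294967296
(3,3): OLD=908628085151/8589934592 → NEW=0, ERR=908628085151/8589934592
(3,4): OLD=10134802460923/137438953472 → NEW=0, ERR=10134802460923/137438953472
(4,0): OLD=457364753191/2147483648 → NEW=255, ERR=-90243577049/2147483648
(4,1): OLD=-1415087863897/68719476736 → NEW=0, ERR=-1415087863897/68719476736
(4,2): OLD=154520175471529/1099511627776 → NEW=255, ERR=-125855289611351/1099511627776
(4,3): OLD=2548831179443623/17592186044416 → NEW=255, ERR=-1937176261882457/17592186044416
(4,4): OLD=51363380379044625/281474976710656 → NEW=255, ERR=-20412738682172655/281474976710656
Target (4,4): original=201, with diffused error = 51363380379044625/281474976710656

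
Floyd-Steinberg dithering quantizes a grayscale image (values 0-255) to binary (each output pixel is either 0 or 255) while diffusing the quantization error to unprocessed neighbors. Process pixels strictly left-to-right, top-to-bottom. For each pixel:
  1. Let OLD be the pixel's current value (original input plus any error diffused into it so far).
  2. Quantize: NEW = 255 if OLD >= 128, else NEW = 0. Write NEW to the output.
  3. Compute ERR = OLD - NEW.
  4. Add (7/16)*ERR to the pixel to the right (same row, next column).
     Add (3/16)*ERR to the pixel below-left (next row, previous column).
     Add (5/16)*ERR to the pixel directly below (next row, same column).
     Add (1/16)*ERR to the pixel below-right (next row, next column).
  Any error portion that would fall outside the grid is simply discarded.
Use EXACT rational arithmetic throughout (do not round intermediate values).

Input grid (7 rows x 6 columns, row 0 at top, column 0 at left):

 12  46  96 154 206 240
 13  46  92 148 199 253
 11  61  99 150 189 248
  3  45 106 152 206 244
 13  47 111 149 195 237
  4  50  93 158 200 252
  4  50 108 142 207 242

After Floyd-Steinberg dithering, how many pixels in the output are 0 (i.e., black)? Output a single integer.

(0,0): OLD=12 → NEW=0, ERR=12
(0,1): OLD=205/4 → NEW=0, ERR=205/4
(0,2): OLD=7579/64 → NEW=0, ERR=7579/64
(0,3): OLD=210749/1024 → NEW=255, ERR=-50371/1024
(0,4): OLD=3022507/16384 → NEW=255, ERR=-1155413/16384
(0,5): OLD=54826669/262144 → NEW=255, ERR=-12020051/262144
(1,0): OLD=1687/64 → NEW=0, ERR=1687/64
(1,1): OLD=49409/512 → NEW=0, ERR=49409/512
(1,2): OLD=2706741/16384 → NEW=255, ERR=-1471179/16384
(1,3): OLD=5735841/65536 → NEW=0, ERR=5735841/65536
(1,4): OLD=853881875/4194304 → NEW=255, ERR=-215665645/4194304
(1,5): OLD=14211493269/67108864 → NEW=255, ERR=-2901267051/67108864
(2,0): OLD=305819/8192 → NEW=0, ERR=305819/8192
(2,1): OLD=24196025/262144 → NEW=0, ERR=24196025/262144
(2,2): OLD=561041451/4194304 → NEW=255, ERR=-508506069/4194304
(2,3): OLD=3659318739/33554432 → NEW=0, ERR=3659318739/33554432
(2,4): OLD=234084115513/1073741824 → NEW=255, ERR=-39720049607/1073741824
(2,5): OLD=3695255441183/17179869184 → NEW=255, ERR=-685611200737/17179869184
(3,0): OLD=134102027/4194304 → NEW=0, ERR=134102027/4194304
(3,1): OLD=2262678095/33554432 → NEW=0, ERR=2262678095/33554432
(3,2): OLD=33240933997/268435456 → NEW=0, ERR=33240933997/268435456
(3,3): OLD=3878239563639/17179869184 → NEW=255, ERR=-502627078281/17179869184
(3,4): OLD=24872796453047/137438953472 → NEW=255, ERR=-10174136682313/137438953472
(3,5): OLD=432834103199321/2199023255552 → NEW=255, ERR=-127916826966439/2199023255552
(4,0): OLD=19131437221/536870912 → NEW=0, ERR=19131437221/536870912
(4,1): OLD=935271897409/8589934592 → NEW=0, ERR=935271897409/8589934592
(4,2): OLD=53892963063347/274877906944 → NEW=255, ERR=-16200903207373/274877906944
(4,3): OLD=474686337759455/4398046511104 → NEW=0, ERR=474686337759455/4398046511104
(4,4): OLD=14520674115952015/70368744177664 → NEW=255, ERR=-3423355649352305/70368744177664
(4,5): OLD=217198938080261257/1125899906842624 → NEW=255, ERR=-69905538164607863/1125899906842624
(5,0): OLD=4886086483795/137438953472 → NEW=0, ERR=4886086483795/137438953472
(5,1): OLD=399143626148803/4398046511104 → NEW=0, ERR=399143626148803/4398046511104
(5,2): OLD=4972572279863153/35184372088832 → NEW=255, ERR=-3999442602789007/35184372088832
(5,3): OLD=145457397693700491/1125899906842624 → NEW=255, ERR=-141647078551168629/1125899906842624
(5,4): OLD=281160598507828611/2251799813685248 → NEW=0, ERR=281160598507828611/2251799813685248
(5,5): OLD=10238778275908367823/36028797018963968 → NEW=255, ERR=1051435036072555983/36028797018963968
(6,0): OLD=2260679692564265/70368744177664 → NEW=0, ERR=2260679692564265/70368744177664
(6,1): OLD=82556263944954293/1125899906842624 → NEW=0, ERR=82556263944954293/1125899906842624
(6,2): OLD=390194400708270221/4503599627370496 → NEW=0, ERR=390194400708270221/4503599627370496
(6,3): OLD=11305632525210264649/72057594037927936 → NEW=255, ERR=-7069053954461359031/72057594037927936
(6,4): OLD=231400266722800932217/1152921504606846976 → NEW=255, ERR=-62594716951945046663/1152921504606846976
(6,5): OLD=4338132879381713370543/18446744073709551616 → NEW=255, ERR=-365786859414222291537/18446744073709551616
Output grid:
  Row 0: ...###  (3 black, running=3)
  Row 1: ..#.##  (3 black, running=6)
  Row 2: ..#.##  (3 black, running=9)
  Row 3: ...###  (3 black, running=12)
  Row 4: ..#.##  (3 black, running=15)
  Row 5: ..##.#  (3 black, running=18)
  Row 6: ...###  (3 black, running=21)

Answer: 21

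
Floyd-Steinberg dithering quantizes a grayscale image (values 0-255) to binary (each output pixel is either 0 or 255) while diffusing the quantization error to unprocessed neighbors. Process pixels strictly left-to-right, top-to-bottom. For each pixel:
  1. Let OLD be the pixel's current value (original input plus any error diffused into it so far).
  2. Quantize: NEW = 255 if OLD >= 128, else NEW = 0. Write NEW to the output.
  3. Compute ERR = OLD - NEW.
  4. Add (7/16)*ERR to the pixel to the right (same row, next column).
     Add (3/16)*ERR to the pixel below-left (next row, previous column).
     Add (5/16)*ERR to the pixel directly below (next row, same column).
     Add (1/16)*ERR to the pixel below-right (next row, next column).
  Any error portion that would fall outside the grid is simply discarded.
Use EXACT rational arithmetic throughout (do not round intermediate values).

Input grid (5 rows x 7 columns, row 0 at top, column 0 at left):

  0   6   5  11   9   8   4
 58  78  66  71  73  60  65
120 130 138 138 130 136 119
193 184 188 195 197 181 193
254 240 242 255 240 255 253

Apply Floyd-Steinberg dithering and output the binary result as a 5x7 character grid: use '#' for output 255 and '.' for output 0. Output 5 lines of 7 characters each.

Answer: .......
...#...
##.#.##
#.####.
#######

Derivation:
(0,0): OLD=0 → NEW=0, ERR=0
(0,1): OLD=6 → NEW=0, ERR=6
(0,2): OLD=61/8 → NEW=0, ERR=61/8
(0,3): OLD=1835/128 → NEW=0, ERR=1835/128
(0,4): OLD=31277/2048 → NEW=0, ERR=31277/2048
(0,5): OLD=481083/32768 → NEW=0, ERR=481083/32768
(0,6): OLD=5464733/524288 → NEW=0, ERR=5464733/524288
(1,0): OLD=473/8 → NEW=0, ERR=473/8
(1,1): OLD=6859/64 → NEW=0, ERR=6859/64
(1,2): OLD=242347/2048 → NEW=0, ERR=242347/2048
(1,3): OLD=1069801/8192 → NEW=255, ERR=-1019159/8192
(1,4): OLD=14151741/524288 → NEW=0, ERR=14151741/524288
(1,5): OLD=332633209/4194304 → NEW=0, ERR=332633209/4194304
(1,6): OLD=6970676567/67108864 → NEW=0, ERR=6970676567/67108864
(2,0): OLD=162377/1024 → NEW=255, ERR=-98743/1024
(2,1): OLD=4823007/32768 → NEW=255, ERR=-3532833/32768
(2,2): OLD=58291573/524288 → NEW=0, ERR=58291573/524288
(2,3): OLD=672017045/4194304 → NEW=255, ERR=-397530475/4194304
(2,4): OLD=3491799427/33554432 → NEW=0, ERR=3491799427/33554432
(2,5): OLD=244248189311/1073741824 → NEW=255, ERR=-29555975809/1073741824
(2,6): OLD=2480320829097/17179869184 → NEW=255, ERR=-1900545812823/17179869184
(3,0): OLD=74790205/524288 → NEW=255, ERR=-58903235/524288
(3,1): OLD=486436445/4194304 → NEW=0, ERR=486436445/4194304
(3,2): OLD=8354195209/33554432 → NEW=255, ERR=-202184951/33554432
(3,3): OLD=6348710821/33554432 → NEW=255, ERR=-2207669339/33554432
(3,4): OLD=3258168476605/17179869184 → NEW=255, ERR=-1122698165315/17179869184
(3,5): OLD=17807849901547/137438953472 → NEW=255, ERR=-17239083233813/137438953472
(3,6): OLD=223932908268373/2199023255552 → NEW=0, ERR=223932908268373/2199023255552
(4,0): OLD=16148831391/67108864 → NEW=255, ERR=-963928929/67108864
(4,1): OLD=281112727071/1073741824 → NEW=255, ERR=7308561951/1073741824
(4,2): OLD=4088930157401/17179869184 → NEW=255, ERR=-291936484519/17179869184
(4,3): OLD=29463532090195/137438953472 → NEW=255, ERR=-5583401045165/137438953472
(4,4): OLD=191506992044871/1099511627776 → NEW=255, ERR=-88868473038009/1099511627776
(4,5): OLD=6876822961059793/35184372088832 → NEW=255, ERR=-2095191921592367/35184372088832
(4,6): OLD=141261422118059079/562949953421312 → NEW=255, ERR=-2290816004375481/562949953421312
Row 0: .......
Row 1: ...#...
Row 2: ##.#.##
Row 3: #.####.
Row 4: #######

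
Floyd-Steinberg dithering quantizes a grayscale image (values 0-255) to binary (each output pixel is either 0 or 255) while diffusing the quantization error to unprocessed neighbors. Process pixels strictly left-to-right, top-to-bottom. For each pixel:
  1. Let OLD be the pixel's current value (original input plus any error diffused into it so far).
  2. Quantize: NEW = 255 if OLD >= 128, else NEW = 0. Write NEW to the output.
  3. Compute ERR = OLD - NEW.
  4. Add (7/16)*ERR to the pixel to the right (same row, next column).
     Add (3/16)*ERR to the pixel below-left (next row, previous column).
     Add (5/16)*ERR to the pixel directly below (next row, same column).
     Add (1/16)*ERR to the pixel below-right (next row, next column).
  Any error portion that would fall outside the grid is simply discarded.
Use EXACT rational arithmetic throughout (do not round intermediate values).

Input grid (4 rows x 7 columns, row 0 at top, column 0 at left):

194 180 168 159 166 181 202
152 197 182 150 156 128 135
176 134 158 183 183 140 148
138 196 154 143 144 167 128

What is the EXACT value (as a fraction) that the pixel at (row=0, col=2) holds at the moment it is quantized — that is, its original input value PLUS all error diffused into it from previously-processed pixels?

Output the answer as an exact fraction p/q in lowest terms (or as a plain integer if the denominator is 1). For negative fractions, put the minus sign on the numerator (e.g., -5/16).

(0,0): OLD=194 → NEW=255, ERR=-61
(0,1): OLD=2453/16 → NEW=255, ERR=-1627/16
(0,2): OLD=31619/256 → NEW=0, ERR=31619/256
Target (0,2): original=168, with diffused error = 31619/256

Answer: 31619/256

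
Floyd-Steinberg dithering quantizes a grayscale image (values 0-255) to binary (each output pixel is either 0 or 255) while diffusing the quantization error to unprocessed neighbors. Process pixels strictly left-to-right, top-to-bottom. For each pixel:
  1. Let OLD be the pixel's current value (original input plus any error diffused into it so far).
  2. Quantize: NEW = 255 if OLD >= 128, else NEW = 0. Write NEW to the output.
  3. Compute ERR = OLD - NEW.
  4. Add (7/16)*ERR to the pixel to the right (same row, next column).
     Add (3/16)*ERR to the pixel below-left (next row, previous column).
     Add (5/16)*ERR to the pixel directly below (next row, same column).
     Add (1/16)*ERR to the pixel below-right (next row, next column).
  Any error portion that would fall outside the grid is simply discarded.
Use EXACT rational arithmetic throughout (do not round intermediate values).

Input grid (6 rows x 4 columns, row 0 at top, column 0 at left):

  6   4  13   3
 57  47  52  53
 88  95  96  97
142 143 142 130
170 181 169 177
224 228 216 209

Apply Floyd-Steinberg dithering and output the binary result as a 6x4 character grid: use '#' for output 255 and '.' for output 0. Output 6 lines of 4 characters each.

Answer: ....
....
.#.#
#.#.
####
##.#

Derivation:
(0,0): OLD=6 → NEW=0, ERR=6
(0,1): OLD=53/8 → NEW=0, ERR=53/8
(0,2): OLD=2035/128 → NEW=0, ERR=2035/128
(0,3): OLD=20389/2048 → NEW=0, ERR=20389/2048
(1,0): OLD=7695/128 → NEW=0, ERR=7695/128
(1,1): OLD=80617/1024 → NEW=0, ERR=80617/1024
(1,2): OLD=3070109/32768 → NEW=0, ERR=3070109/32768
(1,3): OLD=51430107/524288 → NEW=0, ERR=51430107/524288
(2,0): OLD=1991443/16384 → NEW=0, ERR=1991443/16384
(2,1): OLD=101766529/524288 → NEW=255, ERR=-31926911/524288
(2,2): OLD=127874117/1048576 → NEW=0, ERR=127874117/1048576
(2,3): OLD=3135053329/16777216 → NEW=255, ERR=-1143136751/16777216
(3,0): OLD=1414032483/8388608 → NEW=255, ERR=-725062557/8388608
(3,1): OLD=15652141949/134217728 → NEW=0, ERR=15652141949/134217728
(3,2): OLD=460738535299/2147483648 → NEW=255, ERR=-86869794941/2147483648
(3,3): OLD=3388956094229/34359738368 → NEW=0, ERR=3388956094229/34359738368
(4,0): OLD=354023641447/2147483648 → NEW=255, ERR=-193584688793/2147483648
(4,1): OLD=2834982889781/17179869184 → NEW=255, ERR=-1545883752139/17179869184
(4,2): OLD=78490593043477/549755813888 → NEW=255, ERR=-61697139497963/549755813888
(4,3): OLD=1373906308478499/8796093022208 → NEW=255, ERR=-869097412184541/8796093022208
(5,0): OLD=49191612347319/274877906944 → NEW=255, ERR=-20902253923401/274877906944
(5,1): OLD=1230887154968673/8796093022208 → NEW=255, ERR=-1012116565694367/8796093022208
(5,2): OLD=468122676481389/4398046511104 → NEW=0, ERR=468122676481389/4398046511104
(5,3): OLD=30635211244112885/140737488355328 → NEW=255, ERR=-5252848286495755/140737488355328
Row 0: ....
Row 1: ....
Row 2: .#.#
Row 3: #.#.
Row 4: ####
Row 5: ##.#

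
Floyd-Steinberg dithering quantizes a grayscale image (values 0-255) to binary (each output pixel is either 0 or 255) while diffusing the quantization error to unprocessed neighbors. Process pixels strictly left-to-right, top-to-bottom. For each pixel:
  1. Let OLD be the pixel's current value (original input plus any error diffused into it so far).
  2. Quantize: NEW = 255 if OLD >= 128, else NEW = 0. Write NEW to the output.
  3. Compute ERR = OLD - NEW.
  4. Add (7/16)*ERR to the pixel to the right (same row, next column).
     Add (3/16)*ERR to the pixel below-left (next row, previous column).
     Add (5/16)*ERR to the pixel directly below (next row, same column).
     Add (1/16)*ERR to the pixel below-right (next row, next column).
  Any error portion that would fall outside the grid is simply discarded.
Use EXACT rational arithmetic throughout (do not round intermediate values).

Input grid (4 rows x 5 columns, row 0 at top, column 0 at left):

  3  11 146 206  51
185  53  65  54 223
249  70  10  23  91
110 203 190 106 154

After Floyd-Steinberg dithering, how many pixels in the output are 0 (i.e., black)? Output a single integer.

(0,0): OLD=3 → NEW=0, ERR=3
(0,1): OLD=197/16 → NEW=0, ERR=197/16
(0,2): OLD=38755/256 → NEW=255, ERR=-26525/256
(0,3): OLD=658101/4096 → NEW=255, ERR=-386379/4096
(0,4): OLD=637683/65536 → NEW=0, ERR=637683/65536
(1,0): OLD=48191/256 → NEW=255, ERR=-17089/256
(1,1): OLD=17209/2048 → NEW=0, ERR=17209/2048
(1,2): OLD=1270061/65536 → NEW=0, ERR=1270061/65536
(1,3): OLD=7431465/262144 → NEW=0, ERR=7431465/262144
(1,4): OLD=975375451/4194304 → NEW=255, ERR=-94172069/4194304
(2,0): OLD=7527299/32768 → NEW=255, ERR=-828541/32768
(2,1): OLD=63989585/1048576 → NEW=0, ERR=63989585/1048576
(2,2): OLD=815292723/16777216 → NEW=0, ERR=815292723/16777216
(2,3): OLD=13454204137/268435456 → NEW=0, ERR=13454204137/268435456
(2,4): OLD=462496210975/4294967296 → NEW=0, ERR=462496210975/4294967296
(3,0): OLD=1904895955/16777216 → NEW=0, ERR=1904895955/16777216
(3,1): OLD=37483750615/134217728 → NEW=255, ERR=3258229975/134217728
(3,2): OLD=983626369901/4294967296 → NEW=255, ERR=-111590290579/4294967296
(3,3): OLD=1146959050117/8589934592 → NEW=255, ERR=-1043474270843/8589934592
(3,4): OLD=18916775580921/137438953472 → NEW=255, ERR=-16130157554439/137438953472
Output grid:
  Row 0: ..##.  (3 black, running=3)
  Row 1: #...#  (3 black, running=6)
  Row 2: #....  (4 black, running=10)
  Row 3: .####  (1 black, running=11)

Answer: 11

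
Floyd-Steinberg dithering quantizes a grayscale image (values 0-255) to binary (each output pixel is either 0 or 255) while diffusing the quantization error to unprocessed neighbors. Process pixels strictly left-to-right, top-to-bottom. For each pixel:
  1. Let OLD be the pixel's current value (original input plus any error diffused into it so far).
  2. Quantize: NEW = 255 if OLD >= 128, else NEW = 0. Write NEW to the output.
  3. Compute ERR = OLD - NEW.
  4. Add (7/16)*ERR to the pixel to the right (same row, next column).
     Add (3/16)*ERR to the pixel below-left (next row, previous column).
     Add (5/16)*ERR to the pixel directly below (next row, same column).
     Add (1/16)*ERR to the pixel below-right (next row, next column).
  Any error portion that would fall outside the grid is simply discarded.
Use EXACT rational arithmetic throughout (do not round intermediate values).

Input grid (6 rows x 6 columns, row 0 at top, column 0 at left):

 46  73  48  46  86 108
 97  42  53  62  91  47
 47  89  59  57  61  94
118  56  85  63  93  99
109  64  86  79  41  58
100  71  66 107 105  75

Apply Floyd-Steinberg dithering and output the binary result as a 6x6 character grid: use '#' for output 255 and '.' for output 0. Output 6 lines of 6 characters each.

Answer: .....#
#..#..
..#..#
#...#.
..#...
#..#.#

Derivation:
(0,0): OLD=46 → NEW=0, ERR=46
(0,1): OLD=745/8 → NEW=0, ERR=745/8
(0,2): OLD=11359/128 → NEW=0, ERR=11359/128
(0,3): OLD=173721/2048 → NEW=0, ERR=173721/2048
(0,4): OLD=4034095/32768 → NEW=0, ERR=4034095/32768
(0,5): OLD=84861769/524288 → NEW=255, ERR=-48831671/524288
(1,0): OLD=16491/128 → NEW=255, ERR=-16149/128
(1,1): OLD=36269/1024 → NEW=0, ERR=36269/1024
(1,2): OLD=3865073/32768 → NEW=0, ERR=3865073/32768
(1,3): OLD=22117309/131072 → NEW=255, ERR=-11306051/131072
(1,4): OLD=667499063/8388608 → NEW=0, ERR=667499063/8388608
(1,5): OLD=8106921297/134217728 → NEW=0, ERR=8106921297/134217728
(2,0): OLD=232895/16384 → NEW=0, ERR=232895/16384
(2,1): OLD=63186277/524288 → NEW=0, ERR=63186277/524288
(2,2): OLD=1129334767/8388608 → NEW=255, ERR=-1009760273/8388608
(2,3): OLD=-21945929/67108864 → NEW=0, ERR=-21945929/67108864
(2,4): OLD=196832552229/2147483648 → NEW=0, ERR=196832552229/2147483648
(2,5): OLD=5427076736083/34359738368 → NEW=255, ERR=-3334656547757/34359738368
(3,0): OLD=1216677775/8388608 → NEW=255, ERR=-922417265/8388608
(3,1): OLD=1602067747/67108864 → NEW=0, ERR=1602067747/67108864
(3,2): OLD=35057062009/536870912 → NEW=0, ERR=35057062009/536870912
(3,3): OLD=3474748931595/34359738368 → NEW=0, ERR=3474748931595/34359738368
(3,4): OLD=40590965716075/274877906944 → NEW=255, ERR=-29502900554645/274877906944
(3,5): OLD=120694605491813/4398046511104 → NEW=0, ERR=120694605491813/4398046511104
(4,0): OLD=84947371457/1073741824 → NEW=0, ERR=84947371457/1073741824
(4,1): OLD=1914581609869/17179869184 → NEW=0, ERR=1914581609869/17179869184
(4,2): OLD=96545907856663/549755813888 → NEW=255, ERR=-43641824684777/549755813888
(4,3): OLD=526259518657939/8796093022208 → NEW=0, ERR=526259518657939/8796093022208
(4,4): OLD=6347292923870019/140737488355328 → NEW=0, ERR=6347292923870019/140737488355328
(4,5): OLD=179241091455546357/2251799813685248 → NEW=0, ERR=179241091455546357/2251799813685248
(5,0): OLD=40027325240567/274877906944 → NEW=255, ERR=-30066541030153/274877906944
(5,1): OLD=422491667865319/8796093022208 → NEW=0, ERR=422491667865319/8796093022208
(5,2): OLD=5656907135976733/70368744177664 → NEW=0, ERR=5656907135976733/70368744177664
(5,3): OLD=370109613112938063/2251799813685248 → NEW=255, ERR=-204099339376800177/2251799813685248
(5,4): OLD=441819682050786047/4503599627370496 → NEW=0, ERR=441819682050786047/4503599627370496
(5,5): OLD=10492581615319401707/72057594037927936 → NEW=255, ERR=-7882104864352221973/72057594037927936
Row 0: .....#
Row 1: #..#..
Row 2: ..#..#
Row 3: #...#.
Row 4: ..#...
Row 5: #..#.#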